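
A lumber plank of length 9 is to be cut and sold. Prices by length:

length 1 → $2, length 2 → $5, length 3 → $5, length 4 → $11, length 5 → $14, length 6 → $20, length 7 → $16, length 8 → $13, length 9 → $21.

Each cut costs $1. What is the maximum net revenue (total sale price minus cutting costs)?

25

Let v[k] be the best obtainable value from length k. For each k, try every first piece i and keep the best of price[i] + v[k−i] minus the 1 cut fee when i<k.
v[1] = 2
v[2] = max(2+2-1, 5+0) = 5
v[3] = max(2+5-1, 5+2-1, 5+0) = 6
v[4] = max(2+6-1, 5+5-1, 5+2-1, 11+0) = 11
v[5] = max(2+11-1, 5+6-1, 5+5-1, 11+2-1, 14+0) = 14
v[6] = max(2+14-1, 5+11-1, 5+6-1, 11+5-1, 14+2-1, 20+0) = 20
v[7] = max(2+20-1, 5+14-1, 5+11-1, …, 20+2-1, 16+0) = 21
v[8] = max(2+21-1, 5+20-1, 5+14-1, …, 16+2-1, 13+0) = 24
v[9] = max(2+24-1, 5+21-1, 5+20-1, …, 13+2-1, 21+0) = 25
One optimal plan: pieces 6 + 2 + 1 (2 cuts) → $27 − $2 = $25.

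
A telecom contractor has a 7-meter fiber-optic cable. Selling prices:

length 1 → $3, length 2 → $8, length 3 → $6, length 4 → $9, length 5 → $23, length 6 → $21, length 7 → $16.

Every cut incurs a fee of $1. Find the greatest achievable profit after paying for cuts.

30

Consider every possible first cut. r[k] is the best of p[i]+r[k−i] over all sellable i≤k, charging 1 whenever i<k.
r[1] = 3
r[2] = max(3+3-1, 8+0) = 8
r[3] = max(3+8-1, 8+3-1, 6+0) = 10
r[4] = max(3+10-1, 8+8-1, 6+3-1, 9+0) = 15
r[5] = max(3+15-1, 8+10-1, 6+8-1, 9+3-1, 23+0) = 23
r[6] = max(3+23-1, 8+15-1, 6+10-1, 9+8-1, 23+3-1, 21+0) = 25
r[7] = max(3+25-1, 8+23-1, 6+15-1, …, 21+3-1, 16+0) = 30
One optimal plan: pieces 5 + 2 (1 cut) → $31 − $1 = $30.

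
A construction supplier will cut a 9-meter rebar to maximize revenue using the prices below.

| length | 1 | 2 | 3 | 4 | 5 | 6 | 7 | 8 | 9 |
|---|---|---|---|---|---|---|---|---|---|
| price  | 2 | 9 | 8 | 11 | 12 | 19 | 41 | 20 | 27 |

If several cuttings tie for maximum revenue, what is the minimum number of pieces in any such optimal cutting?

2

Consider every possible first cut. r[k] is the best of p[i]+r[k−i] over all sellable i≤k.
r[1] = 2
r[2] = max(2+2, 9+0) = 9
r[3] = max(2+9, 9+2, 8+0) = 11
r[4] = max(2+11, 9+9, 8+2, 11+0) = 18
r[5] = max(2+18, 9+11, 8+9, 11+2, 12+0) = 20
r[6] = max(2+20, 9+18, 8+11, 11+9, 12+2, 19+0) = 27
r[7] = max(2+27, 9+20, 8+18, …, 19+2, 41+0) = 41
r[8] = max(2+41, 9+27, 8+20, …, 41+2, 20+0) = 43
r[9] = max(2+43, 9+41, 8+27, …, 20+2, 27+0) = 50
Maximum revenue is ₹50.
Now minimize piece count subject to staying optimal: for each k, pieces[k] = 1 + min over i with p[i]+r[k−i]=r[k] of pieces[k−i].
pieces[6] = 3
pieces[7] = 1
pieces[8] = 2
pieces[9] = 2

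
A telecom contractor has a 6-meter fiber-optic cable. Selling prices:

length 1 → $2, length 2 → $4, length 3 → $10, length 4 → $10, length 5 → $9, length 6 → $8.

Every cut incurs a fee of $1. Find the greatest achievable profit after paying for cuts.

19

Let r[k] be the best obtainable value from length k. For each k, try every first piece i and keep the best of price[i] + r[k−i] minus the 1 cut fee when i<k.
r[1] = 2
r[2] = 4
r[3] = 10
r[4] = 11  (first piece 1, then r[3]=10)
r[5] = 13  (first piece 2, then r[3]=10)
r[6] = 19  (first piece 3, then r[3]=10)
One optimal plan: pieces 3 + 3 (1 cut) → $20 − $1 = $19.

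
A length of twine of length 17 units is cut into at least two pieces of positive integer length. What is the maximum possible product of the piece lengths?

486

Let P[k] be the best product for length k (with at least one cut). For each first piece i, the rest contributes max(k−i, P[k−i]).
P[2] = 1×max(1,0) = 1×1 = 1
P[3] = max(1×2, 2×1) = 2
P[4] = max(1×3, 2×2, 3×1) = 4
P[5] = max(1×4, 2×3, 3×2, 4×1) = 6
P[6] = max(1×6, 2×4, 3×3, 4×2, 5×1) = 9
P[7] = max(1×9, 2×6, 3×4, 4×3, 5×2, 6×1) = 12
P[8] = max(1×12, 2×9, 3×6, …, 6×2, 7×1) = 18
P[9] = max(1×18, 2×12, 3×9, …, 7×2, 8×1) = 27
P[10] = max(1×27, 2×18, 3×12, …, 8×2, 9×1) = 36
P[11] = max(1×36, 2×27, 3×18, …, 9×2, 10×1) = 54
P[12] = max(1×54, 2×36, 3×27, …, 10×2, 11×1) = 81
P[13] = max(1×81, 2×54, 3×36, …, 11×2, 12×1) = 108
P[14] = max(1×108, 2×81, 3×54, …, 12×2, 13×1) = 162
P[15] = max(1×162, 2×108, 3×81, …, 13×2, 14×1) = 243
P[16] = max(1×243, 2×162, 3×108, …, 14×2, 15×1) = 324
P[17] = max(1×324, 2×243, 3×162, …, 15×2, 16×1) = 486
One optimal split: 3 + 3 + 3 + 3 + 3 + 2; product 3×3×3×3×3×2 = 486.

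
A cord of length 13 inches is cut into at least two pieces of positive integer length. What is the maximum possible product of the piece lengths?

Fill m[k] for k=2..13: at each k try every first piece i and multiply by the better of (k−i) uncut or m[k−i].
Small cases: m[2]=1, m[3]=2, m[4]=4, m[5]=6, m[6]=9, m[7]=12, m[8]=18.
m[9] = max(1×18, 2×12, 3×9, …, 7×2, 8×1) = 27
m[10] = max(1×27, 2×18, 3×12, …, 8×2, 9×1) = 36
m[11] = max(1×36, 2×27, 3×18, …, 9×2, 10×1) = 54
m[12] = max(1×54, 2×36, 3×27, …, 10×2, 11×1) = 81
m[13] = max(1×81, 2×54, 3×36, …, 11×2, 12×1) = 108
One optimal split: 3 + 3 + 3 + 2 + 2; product 3×3×3×2×2 = 108.

108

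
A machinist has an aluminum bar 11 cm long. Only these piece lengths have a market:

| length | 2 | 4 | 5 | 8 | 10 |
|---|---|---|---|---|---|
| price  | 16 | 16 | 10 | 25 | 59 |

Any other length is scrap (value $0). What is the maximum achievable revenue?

Build best[k] bottom-up: best[k] = max over allowed piece i of (p[i] + best[k−i]).
best[1] = 0
best[2] = 16
best[3] = 16
best[4] = max(16+16, 16+0) = 32
best[5] = max(16+16, 16+0, 10+0) = 32
best[6] = max(16+32, 16+16, 10+0) = 48
best[7] = max(16+32, 16+16, 10+16) = 48
best[8] = max(16+48, 16+32, 10+16, 25+0) = 64
best[9] = max(16+48, 16+32, 10+32, 25+0) = 64
best[10] = max(16+64, 16+48, 10+32, 25+16, 59+0) = 80
best[11] = max(16+64, 16+48, 10+48, 25+16, 59+0) = 80
One optimal cutting: pieces 2 + 2 + 2 + 2 + 2 with 1 cm of scrap → $80.

80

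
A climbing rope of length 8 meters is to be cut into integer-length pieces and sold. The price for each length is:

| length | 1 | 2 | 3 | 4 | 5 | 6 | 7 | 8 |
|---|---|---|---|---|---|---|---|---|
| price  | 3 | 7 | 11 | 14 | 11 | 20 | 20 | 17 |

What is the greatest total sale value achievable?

Let R[k] be the best obtainable value from length k. For each k, try every first piece i and keep the best of price[i] + R[k−i].
R[1] = 3
R[2] = 7
R[3] = 11
R[4] = 14  (first piece 1, then R[3]=11)
R[5] = 18  (first piece 2, then R[3]=11)
R[6] = 22  (first piece 3, then R[3]=11)
R[7] = 25  (first piece 1, then R[6]=22)
R[8] = 29  (first piece 2, then R[6]=22)
One optimal cutting: 3 + 3 + 2 → €11 + €11 + €7 = €29.

29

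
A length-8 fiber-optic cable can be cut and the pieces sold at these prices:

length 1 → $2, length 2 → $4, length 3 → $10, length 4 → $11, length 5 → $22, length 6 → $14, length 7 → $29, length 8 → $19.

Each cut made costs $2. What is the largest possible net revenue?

30

Consider every possible first cut. r[k] is the best of p[i]+r[k−i] over all sellable i≤k, charging 2 whenever i<k.
r[1] = 2
r[2] = max(2+2-2, 4+0) = 4
r[3] = max(2+4-2, 4+2-2, 10+0) = 10
r[4] = max(2+10-2, 4+4-2, 10+2-2, 11+0) = 11
r[5] = max(2+11-2, 4+10-2, 10+4-2, 11+2-2, 22+0) = 22
r[6] = max(2+22-2, 4+11-2, 10+10-2, 11+4-2, 22+2-2, 14+0) = 22
r[7] = max(2+22-2, 4+22-2, 10+11-2, …, 14+2-2, 29+0) = 29
r[8] = max(2+29-2, 4+22-2, 10+22-2, …, 29+2-2, 19+0) = 30
One optimal plan: pieces 5 + 3 (1 cut) → $32 − $2 = $30.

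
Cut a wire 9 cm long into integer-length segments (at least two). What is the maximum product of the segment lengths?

27

Define prod[k] = max over 1≤i<k of i · max(k−i, prod[k−i]); the inner max lets the remainder stay uncut if that's better.
Small cases: prod[2]=1.
prod[3] = max(1·2, 2·1) = 2
prod[4] = max(1·3, 2·2, 3·1) = 4
prod[5] = max(1·4, 2·3, 3·2, 4·1) = 6
prod[6] = max(1·6, 2·4, 3·3, 4·2, 5·1) = 9
prod[7] = max(1·9, 2·6, 3·4, 4·3, 5·2, 6·1) = 12
prod[8] = max(1·12, 2·9, 3·6, …, 6·2, 7·1) = 18
prod[9] = max(1·18, 2·12, 3·9, …, 7·2, 8·1) = 27
One optimal split: 3 + 3 + 3; product 3·3·3 = 27.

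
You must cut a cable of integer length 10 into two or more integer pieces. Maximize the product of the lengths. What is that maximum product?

36

Let m[k] be the best product for length k (with at least one cut). For each first piece i, the rest contributes max(k−i, m[k−i]).
m[2] = 1×max(1,0) = 1×1 = 1
m[3] = max(1×2, 2×1) = 2
m[4] = max(1×3, 2×2, 3×1) = 4
m[5] = max(1×4, 2×3, 3×2, 4×1) = 6
m[6] = max(1×6, 2×4, 3×3, 4×2, 5×1) = 9
m[7] = max(1×9, 2×6, 3×4, 4×3, 5×2, 6×1) = 12
m[8] = max(1×12, 2×9, 3×6, …, 6×2, 7×1) = 18
m[9] = max(1×18, 2×12, 3×9, …, 7×2, 8×1) = 27
m[10] = max(1×27, 2×18, 3×12, …, 8×2, 9×1) = 36
One optimal split: 3 + 3 + 2 + 2; product 3×3×2×2 = 36.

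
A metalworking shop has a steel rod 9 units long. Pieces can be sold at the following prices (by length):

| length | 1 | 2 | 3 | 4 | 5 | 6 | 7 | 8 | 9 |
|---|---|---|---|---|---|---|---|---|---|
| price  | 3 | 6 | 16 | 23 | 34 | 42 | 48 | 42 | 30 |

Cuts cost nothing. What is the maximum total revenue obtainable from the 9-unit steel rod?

Let best[k] be the best obtainable value from length k. For each k, try every first piece i and keep the best of price[i] + best[k−i].
best[1] = 3
best[2] = 6  (first piece 1, then best[1]=3)
best[3] = 16
best[4] = 23
best[5] = 34
best[6] = 42
best[7] = 48
best[8] = 51  (first piece 1, then best[7]=48)
best[9] = 58  (first piece 3, then best[6]=42)
One optimal cutting: 6 + 3 → $42 + $16 = $58.

58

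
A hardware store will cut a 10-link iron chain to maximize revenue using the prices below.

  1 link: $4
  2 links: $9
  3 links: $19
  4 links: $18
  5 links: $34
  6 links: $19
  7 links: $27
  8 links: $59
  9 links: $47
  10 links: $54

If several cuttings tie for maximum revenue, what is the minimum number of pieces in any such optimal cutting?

2

Let r[k] be the best obtainable value from length k. For each k, try every first piece i and keep the best of price[i] + r[k−i].
r[1] = 4
r[2] = max(4+4, 9+0) = 9
r[3] = max(4+9, 9+4, 19+0) = 19
r[4] = max(4+19, 9+9, 19+4, 18+0) = 23
r[5] = max(4+23, 9+19, 19+9, 18+4, 34+0) = 34
r[6] = max(4+34, 9+23, 19+19, 18+9, 34+4, 19+0) = 38
r[7] = max(4+38, 9+34, 19+23, …, 19+4, 27+0) = 43
r[8] = max(4+43, 9+38, 19+34, …, 27+4, 59+0) = 59
r[9] = max(4+59, 9+43, 19+38, …, 59+4, 47+0) = 63
r[10] = max(4+63, 9+59, 19+43, …, 47+4, 54+0) = 68
Maximum revenue is $68.
Now minimize piece count subject to staying optimal: for each k, pieces[k] = 1 + min over i with p[i]+r[k−i]=r[k] of pieces[k−i].
pieces[7] = 2
pieces[8] = 1
pieces[9] = 2
pieces[10] = 2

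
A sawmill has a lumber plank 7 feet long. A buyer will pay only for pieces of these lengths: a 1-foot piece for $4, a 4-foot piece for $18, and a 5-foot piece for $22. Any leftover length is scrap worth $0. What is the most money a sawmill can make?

Consider every possible first cut. f[k] is the best of p[i]+f[k−i] over all sellable i≤k.
f[1] = 4
f[2] = 8  (first piece 1, then f[1]=4)
f[3] = 12  (first piece 1, then f[2]=8)
f[4] = max(4+12, 18+0) = 18
f[5] = max(4+18, 18+4, 22+0) = 22
f[6] = max(4+22, 18+8, 22+4) = 26
f[7] = max(4+26, 18+12, 22+8) = 30
One optimal cutting: 4 + 1 + 1 + 1 → $30.

30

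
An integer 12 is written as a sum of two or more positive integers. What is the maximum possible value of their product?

Let m[k] be the best product for length k (with at least one cut). For each first piece i, the rest contributes max(k−i, m[k−i]).
m[2] = 1×max(1,0) = 1×1 = 1
m[3] = max(1×2, 2×1) = 2
m[4] = max(1×3, 2×2, 3×1) = 4
m[5] = max(1×4, 2×3, 3×2, 4×1) = 6
m[6] = max(1×6, 2×4, 3×3, 4×2, 5×1) = 9
m[7] = max(1×9, 2×6, 3×4, 4×3, 5×2, 6×1) = 12
m[8] = max(1×12, 2×9, 3×6, …, 6×2, 7×1) = 18
m[9] = max(1×18, 2×12, 3×9, …, 7×2, 8×1) = 27
m[10] = max(1×27, 2×18, 3×12, …, 8×2, 9×1) = 36
m[11] = max(1×36, 2×27, 3×18, …, 9×2, 10×1) = 54
m[12] = max(1×54, 2×36, 3×27, …, 10×2, 11×1) = 81
One optimal split: 3 + 3 + 3 + 3; product 3×3×3×3 = 81.

81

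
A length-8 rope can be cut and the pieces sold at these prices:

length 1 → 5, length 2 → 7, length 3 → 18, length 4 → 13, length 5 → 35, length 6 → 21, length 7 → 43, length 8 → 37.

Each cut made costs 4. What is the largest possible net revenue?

49

Consider every possible first cut. net[k] is the best of p[i]+net[k−i] over all sellable i≤k, charging 4 whenever i<k.
net[1] = 5
net[2] = max(5+5-4, 7+0) = 7
net[3] = max(5+7-4, 7+5-4, 18+0) = 18
net[4] = max(5+18-4, 7+7-4, 18+5-4, 13+0) = 19
net[5] = max(5+19-4, 7+18-4, 18+7-4, 13+5-4, 35+0) = 35
net[6] = max(5+35-4, 7+19-4, 18+18-4, 13+7-4, 35+5-4, 21+0) = 36
net[7] = max(5+36-4, 7+35-4, 18+19-4, …, 21+5-4, 43+0) = 43
net[8] = max(5+43-4, 7+36-4, 18+35-4, …, 43+5-4, 37+0) = 49
One optimal plan: pieces 5 + 3 (1 cut) → 53 − 4 = 49.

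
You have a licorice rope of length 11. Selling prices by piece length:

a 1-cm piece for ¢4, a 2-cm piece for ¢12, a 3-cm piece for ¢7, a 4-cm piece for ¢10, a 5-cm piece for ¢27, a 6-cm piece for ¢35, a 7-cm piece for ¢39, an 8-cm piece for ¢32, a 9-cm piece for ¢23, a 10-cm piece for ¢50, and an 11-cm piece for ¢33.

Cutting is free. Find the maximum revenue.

64

Let r[k] be the best obtainable value from length k. For each k, try every first piece i and keep the best of price[i] + r[k−i].
r[1] = 4
r[2] = max(4+4, 12+0) = 12
r[3] = max(4+12, 12+4, 7+0) = 16
r[4] = max(4+16, 12+12, 7+4, 10+0) = 24
r[5] = max(4+24, 12+16, 7+12, 10+4, 27+0) = 28
r[6] = max(4+28, 12+24, 7+16, 10+12, 27+4, 35+0) = 36
r[7] = max(4+36, 12+28, 7+24, …, 35+4, 39+0) = 40
r[8] = max(4+40, 12+36, 7+28, …, 39+4, 32+0) = 48
r[9] = max(4+48, 12+40, 7+36, …, 32+4, 23+0) = 52
r[10] = max(4+52, 12+48, 7+40, …, 23+4, 50+0) = 60
r[11] = max(4+60, 12+52, 7+48, …, 50+4, 33+0) = 64
One optimal cutting: 2 + 2 + 2 + 2 + 2 + 1 → ¢12 + ¢12 + ¢12 + ¢12 + ¢12 + ¢4 = ¢64.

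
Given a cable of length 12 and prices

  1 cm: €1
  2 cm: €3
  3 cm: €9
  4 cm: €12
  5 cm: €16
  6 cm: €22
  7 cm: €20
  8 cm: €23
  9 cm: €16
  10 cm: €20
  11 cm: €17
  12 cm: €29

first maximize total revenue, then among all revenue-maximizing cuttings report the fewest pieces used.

2

Consider every possible first cut. r[k] is the best of p[i]+r[k−i] over all sellable i≤k.
r[1] = 1
r[2] = 3
r[3] = 9
r[4] = 12
r[5] = 16
r[6] = 22
r[7] = 23  (first piece 1, then r[6]=22)
r[8] = 25  (first piece 2, then r[6]=22)
r[9] = 31  (first piece 3, then r[6]=22)
r[10] = 34  (first piece 4, then r[6]=22)
r[11] = 38  (first piece 5, then r[6]=22)
r[12] = 44  (first piece 6, then r[6]=22)
Maximum revenue is €44.
Now minimize piece count subject to staying optimal: for each k, pieces[k] = 1 + min over i with p[i]+r[k−i]=r[k] of pieces[k−i].
pieces[9] = 2
pieces[10] = 2
pieces[11] = 2
pieces[12] = 2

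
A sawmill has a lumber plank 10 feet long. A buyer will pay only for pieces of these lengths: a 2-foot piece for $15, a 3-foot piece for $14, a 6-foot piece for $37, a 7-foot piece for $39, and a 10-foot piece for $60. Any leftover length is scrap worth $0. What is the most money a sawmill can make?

75

Let f[k] be the best obtainable value from length k. For each k, try every first piece i and keep the best of price[i] + f[k−i].
f[1] = 0
f[2] = 15
f[3] = 15
f[4] = 30  (first piece 2, then f[2]=15)
f[5] = 30
f[6] = 45  (first piece 2, then f[4]=30)
f[7] = 45
f[8] = 60  (first piece 2, then f[6]=45)
f[9] = 60
f[10] = 75  (first piece 2, then f[8]=60)
One optimal cutting: 2 + 2 + 2 + 2 + 2 → $75.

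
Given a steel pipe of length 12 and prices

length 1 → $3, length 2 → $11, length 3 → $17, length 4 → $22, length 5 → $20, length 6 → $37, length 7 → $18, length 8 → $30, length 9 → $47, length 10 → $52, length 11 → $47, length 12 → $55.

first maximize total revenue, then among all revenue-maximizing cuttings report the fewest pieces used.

Build r[k] bottom-up: r[k] = max over allowed piece i of (p[i] + r[k−i]).
r[1] = 3
r[2] = max(3+3, 11+0) = 11
r[3] = max(3+11, 11+3, 17+0) = 17
r[4] = max(3+17, 11+11, 17+3, 22+0) = 22
r[5] = max(3+22, 11+17, 17+11, 22+3, 20+0) = 28
r[6] = max(3+28, 11+22, 17+17, 22+11, 20+3, 37+0) = 37
r[7] = max(3+37, 11+28, 17+22, …, 37+3, 18+0) = 40
r[8] = max(3+40, 11+37, 17+28, …, 18+3, 30+0) = 48
r[9] = max(3+48, 11+40, 17+37, …, 30+3, 47+0) = 54
r[10] = max(3+54, 11+48, 17+40, …, 47+3, 52+0) = 59
r[11] = max(3+59, 11+54, 17+48, …, 52+3, 47+0) = 65
r[12] = max(3+65, 11+59, 17+54, …, 47+3, 55+0) = 74
Maximum revenue is $74.
Now minimize piece count subject to staying optimal: for each k, pieces[k] = 1 + min over i with p[i]+r[k−i]=r[k] of pieces[k−i].
pieces[9] = 2
pieces[10] = 2
pieces[11] = 3
pieces[12] = 2

2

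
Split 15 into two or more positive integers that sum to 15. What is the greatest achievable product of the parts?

243

Fill prod[k] for k=2..15: at each k try every first piece i and multiply by the better of (k−i) uncut or prod[k−i].
Small cases: prod[2]=1, prod[3]=2, prod[4]=4, prod[5]=6, prod[6]=9, prod[7]=12, prod[8]=18, prod[9]=27, prod[10]=36.
prod[11] = max(1×36, 2×27, 3×18, …, 9×2, 10×1) = 54
prod[12] = max(1×54, 2×36, 3×27, …, 10×2, 11×1) = 81
prod[13] = max(1×81, 2×54, 3×36, …, 11×2, 12×1) = 108
prod[14] = max(1×108, 2×81, 3×54, …, 12×2, 13×1) = 162
prod[15] = max(1×162, 2×108, 3×81, …, 13×2, 14×1) = 243
One optimal split: 3 + 3 + 3 + 3 + 3; product 3×3×3×3×3 = 243.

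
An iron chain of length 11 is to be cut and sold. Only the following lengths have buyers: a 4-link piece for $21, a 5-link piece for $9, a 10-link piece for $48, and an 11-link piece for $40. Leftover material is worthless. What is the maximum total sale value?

Build r[k] bottom-up: r[k] = max over allowed piece i of (p[i] + r[k−i]).
r[1] = 0
r[2] = 0
r[3] = 0
r[4] = 21
r[5] = 21
r[6] = 21
r[7] = 21
r[8] = 42  (first piece 4, then r[4]=21)
r[9] = 42
r[10] = 48
r[11] = 48
One optimal cutting: pieces 10 with 1 link of scrap → $48.

48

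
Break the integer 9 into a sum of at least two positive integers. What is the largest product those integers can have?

27

Define prod[k] = max over 1≤i<k of i · max(k−i, prod[k−i]); the inner max lets the remainder stay uncut if that's better.
prod[2] = 1·max(1,0) = 1·1 = 1
prod[3] = 1·max(2,1) = 1·2 = 2
prod[4] = 2·max(2,1) = 2·2 = 4
prod[5] = 2·max(3,2) = 2·3 = 6
prod[6] = 3·max(3,2) = 3·3 = 9
prod[7] = 2·max(5,6) = 2·6 = 12
prod[8] = 2·max(6,9) = 2·9 = 18
prod[9] = 3·max(6,9) = 3·9 = 27
One optimal split: 3 + 3 + 3; product 3·3·3 = 27.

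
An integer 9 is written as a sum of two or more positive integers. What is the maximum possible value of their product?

Let f[k] be the best product for length k (with at least one cut). For each first piece i, the rest contributes max(k−i, f[k−i]).
Small cases: f[2]=1.
f[3] = 1·max(2,1) = 1·2 = 2
f[4] = 2·max(2,1) = 2·2 = 4
f[5] = 2·max(3,2) = 2·3 = 6
f[6] = 3·max(3,2) = 3·3 = 9
f[7] = 2·max(5,6) = 2·6 = 12
f[8] = 2·max(6,9) = 2·9 = 18
f[9] = 3·max(6,9) = 3·9 = 27
One optimal split: 3 + 3 + 3; product 3·3·3 = 27.

27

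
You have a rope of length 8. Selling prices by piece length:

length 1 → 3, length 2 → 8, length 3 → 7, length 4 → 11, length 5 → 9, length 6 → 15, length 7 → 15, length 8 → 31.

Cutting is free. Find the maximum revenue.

32

Let r[k] be the best obtainable value from length k. For each k, try every first piece i and keep the best of price[i] + r[k−i].
r[1] = 3
r[2] = max(3+3, 8+0) = 8
r[3] = max(3+8, 8+3, 7+0) = 11
r[4] = max(3+11, 8+8, 7+3, 11+0) = 16
r[5] = max(3+16, 8+11, 7+8, 11+3, 9+0) = 19
r[6] = max(3+19, 8+16, 7+11, 11+8, 9+3, 15+0) = 24
r[7] = max(3+24, 8+19, 7+16, …, 15+3, 15+0) = 27
r[8] = max(3+27, 8+24, 7+19, …, 15+3, 31+0) = 32
One optimal cutting: 2 + 2 + 2 + 2 → 8 + 8 + 8 + 8 = 32.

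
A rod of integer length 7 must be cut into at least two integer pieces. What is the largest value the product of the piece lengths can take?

12

Fill P[k] for k=2..7: at each k try every first piece i and multiply by the better of (k−i) uncut or P[k−i].
P[2] = 1×max(1,0) = 1×1 = 1
P[3] = max(1×2, 2×1) = 2
P[4] = max(1×3, 2×2, 3×1) = 4
P[5] = max(1×4, 2×3, 3×2, 4×1) = 6
P[6] = max(1×6, 2×4, 3×3, 4×2, 5×1) = 9
P[7] = max(1×9, 2×6, 3×4, 4×3, 5×2, 6×1) = 12
One optimal split: 3 + 2 + 2; product 3×2×2 = 12.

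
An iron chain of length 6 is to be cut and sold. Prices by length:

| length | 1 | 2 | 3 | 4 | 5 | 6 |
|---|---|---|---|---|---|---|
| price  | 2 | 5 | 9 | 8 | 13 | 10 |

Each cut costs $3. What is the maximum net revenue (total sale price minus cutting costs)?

15

Let net[k] be the best obtainable value from length k. For each k, try every first piece i and keep the best of price[i] + net[k−i] minus the 3 cut fee when i<k.
net[1] = 2
net[2] = 5
net[3] = 9
net[4] = 8  (first piece 1, then net[3]=9)
net[5] = 13
net[6] = 15  (first piece 3, then net[3]=9)
One optimal plan: pieces 3 + 3 (1 cut) → $18 − $3 = $15.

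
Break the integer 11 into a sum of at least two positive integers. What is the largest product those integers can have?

54

Let f[k] be the best product for length k (with at least one cut). For each first piece i, the rest contributes max(k−i, f[k−i]).
Small cases: f[2]=1, f[3]=2, f[4]=4, f[5]=6.
f[6] = max(1·6, 2·4, 3·3, 4·2, 5·1) = 9
f[7] = max(1·9, 2·6, 3·4, 4·3, 5·2, 6·1) = 12
f[8] = max(1·12, 2·9, 3·6, …, 6·2, 7·1) = 18
f[9] = max(1·18, 2·12, 3·9, …, 7·2, 8·1) = 27
f[10] = max(1·27, 2·18, 3·12, …, 8·2, 9·1) = 36
f[11] = max(1·36, 2·27, 3·18, …, 9·2, 10·1) = 54
One optimal split: 3 + 3 + 3 + 2; product 3·3·3·2 = 54.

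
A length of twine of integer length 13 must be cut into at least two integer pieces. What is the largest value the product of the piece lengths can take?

Let g[k] be the best product for length k (with at least one cut). For each first piece i, the rest contributes max(k−i, g[k−i]).
g[2] = 1*max(1,0) = 1*1 = 1
g[3] = max(1*2, 2*1) = 2
g[4] = max(1*3, 2*2, 3*1) = 4
g[5] = max(1*4, 2*3, 3*2, 4*1) = 6
g[6] = max(1*6, 2*4, 3*3, 4*2, 5*1) = 9
g[7] = max(1*9, 2*6, 3*4, 4*3, 5*2, 6*1) = 12
g[8] = max(1*12, 2*9, 3*6, …, 6*2, 7*1) = 18
g[9] = max(1*18, 2*12, 3*9, …, 7*2, 8*1) = 27
g[10] = max(1*27, 2*18, 3*12, …, 8*2, 9*1) = 36
g[11] = max(1*36, 2*27, 3*18, …, 9*2, 10*1) = 54
g[12] = max(1*54, 2*36, 3*27, …, 10*2, 11*1) = 81
g[13] = max(1*81, 2*54, 3*36, …, 11*2, 12*1) = 108
One optimal split: 3 + 3 + 3 + 2 + 2; product 3*3*3*2*2 = 108.

108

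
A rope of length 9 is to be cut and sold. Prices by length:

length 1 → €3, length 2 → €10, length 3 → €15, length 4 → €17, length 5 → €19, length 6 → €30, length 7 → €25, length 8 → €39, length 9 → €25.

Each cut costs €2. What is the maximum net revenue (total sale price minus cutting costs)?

Consider every possible first cut. r[k] is the best of p[i]+r[k−i] over all sellable i≤k, charging 2 whenever i<k.
r[1] = 3
r[2] = max(3+3-2, 10+0) = 10
r[3] = max(3+10-2, 10+3-2, 15+0) = 15
r[4] = max(3+15-2, 10+10-2, 15+3-2, 17+0) = 18
r[5] = max(3+18-2, 10+15-2, 15+10-2, 17+3-2, 19+0) = 23
r[6] = max(3+23-2, 10+18-2, 15+15-2, 17+10-2, 19+3-2, 30+0) = 30
r[7] = max(3+30-2, 10+23-2, 15+18-2, …, 30+3-2, 25+0) = 31
r[8] = max(3+31-2, 10+30-2, 15+23-2, …, 25+3-2, 39+0) = 39
r[9] = max(3+39-2, 10+31-2, 15+30-2, …, 39+3-2, 25+0) = 43
One optimal plan: pieces 6 + 3 (1 cut) → €45 − €2 = €43.

43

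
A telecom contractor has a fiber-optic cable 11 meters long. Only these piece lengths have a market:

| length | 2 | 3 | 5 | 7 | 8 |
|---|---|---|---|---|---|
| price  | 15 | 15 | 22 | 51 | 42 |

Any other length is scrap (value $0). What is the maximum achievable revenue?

81

Let best[k] be the best obtainable value from length k. For each k, try every first piece i and keep the best of price[i] + best[k−i].
best[1] = 0
best[2] = 15
best[3] = max(15+0, 15+0) = 15
best[4] = max(15+15, 15+0) = 30
best[5] = max(15+15, 15+15, 22+0) = 30
best[6] = max(15+30, 15+15, 22+0) = 45
best[7] = max(15+30, 15+30, 22+15, 51+0) = 51
best[8] = max(15+45, 15+30, 22+15, 51+0, 42+0) = 60
best[9] = max(15+51, 15+45, 22+30, 51+15, 42+0) = 66
best[10] = max(15+60, 15+51, 22+30, 51+15, 42+15) = 75
best[11] = max(15+66, 15+60, 22+45, 51+30, 42+15) = 81
One optimal cutting: 7 + 2 + 2 → $81.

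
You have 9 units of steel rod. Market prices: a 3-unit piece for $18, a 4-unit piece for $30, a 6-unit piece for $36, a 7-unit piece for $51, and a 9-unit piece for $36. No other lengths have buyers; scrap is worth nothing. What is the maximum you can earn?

60

Let r[k] be the best obtainable value from length k. For each k, try every first piece i and keep the best of price[i] + r[k−i].
r[1] = 0
r[2] = 0
r[3] = 18
r[4] = max(18+0, 30+0) = 30
r[5] = max(18+0, 30+0) = 30
r[6] = max(18+18, 30+0, 36+0) = 36
r[7] = max(18+30, 30+18, 36+0, 51+0) = 51
r[8] = max(18+30, 30+30, 36+0, 51+0) = 60
r[9] = max(18+36, 30+30, 36+18, 51+0, 36+0) = 60
One optimal cutting: pieces 4 + 4 with 1 unit of scrap → $60.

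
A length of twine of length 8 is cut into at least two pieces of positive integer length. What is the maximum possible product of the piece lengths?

Define P[k] = max over 1≤i<k of i · max(k−i, P[k−i]); the inner max lets the remainder stay uncut if that's better.
P[2] = 1·max(1,0) = 1·1 = 1
P[3] = max(1·2, 2·1) = 2
P[4] = max(1·3, 2·2, 3·1) = 4
P[5] = max(1·4, 2·3, 3·2, 4·1) = 6
P[6] = max(1·6, 2·4, 3·3, 4·2, 5·1) = 9
P[7] = max(1·9, 2·6, 3·4, 4·3, 5·2, 6·1) = 12
P[8] = max(1·12, 2·9, 3·6, …, 6·2, 7·1) = 18
One optimal split: 3 + 3 + 2; product 3·3·2 = 18.

18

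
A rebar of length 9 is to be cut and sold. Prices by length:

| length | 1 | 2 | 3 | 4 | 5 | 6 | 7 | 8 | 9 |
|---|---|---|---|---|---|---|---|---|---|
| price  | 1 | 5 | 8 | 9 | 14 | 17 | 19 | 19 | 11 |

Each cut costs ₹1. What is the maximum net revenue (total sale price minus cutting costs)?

Build r[k] bottom-up: r[k] = max over allowed piece i of (p[i] + r[k−i]) − 1 per cut.
r[1] = 1
r[2] = max(1+1-1, 5+0) = 5
r[3] = max(1+5-1, 5+1-1, 8+0) = 8
r[4] = max(1+8-1, 5+5-1, 8+1-1, 9+0) = 9
r[5] = max(1+9-1, 5+8-1, 8+5-1, 9+1-1, 14+0) = 14
r[6] = max(1+14-1, 5+9-1, 8+8-1, 9+5-1, 14+1-1, 17+0) = 17
r[7] = max(1+17-1, 5+14-1, 8+9-1, …, 17+1-1, 19+0) = 19
r[8] = max(1+19-1, 5+17-1, 8+14-1, …, 19+1-1, 19+0) = 21
r[9] = max(1+21-1, 5+19-1, 8+17-1, …, 19+1-1, 11+0) = 24
One optimal plan: pieces 6 + 3 (1 cut) → ₹25 − ₹1 = ₹24.

24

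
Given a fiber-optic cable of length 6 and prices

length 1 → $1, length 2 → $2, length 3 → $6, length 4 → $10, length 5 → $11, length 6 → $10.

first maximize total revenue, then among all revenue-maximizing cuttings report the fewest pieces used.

Let r[k] be the best obtainable value from length k. For each k, try every first piece i and keep the best of price[i] + r[k−i].
r[1] = 1
r[2] = 2  (first piece 1, then r[1]=1)
r[3] = 6
r[4] = 10
r[5] = 11  (first piece 1, then r[4]=10)
r[6] = 12  (first piece 1, then r[5]=11)
Maximum revenue is $12.
Now minimize piece count subject to staying optimal: for each k, pieces[k] = 1 + min over i with p[i]+r[k−i]=r[k] of pieces[k−i].
pieces[3] = 1
pieces[4] = 1
pieces[5] = 1
pieces[6] = 2

2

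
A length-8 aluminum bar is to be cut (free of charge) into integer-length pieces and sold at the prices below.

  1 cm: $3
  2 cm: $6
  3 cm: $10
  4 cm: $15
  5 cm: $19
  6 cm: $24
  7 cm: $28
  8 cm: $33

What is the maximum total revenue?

Build best[k] bottom-up: best[k] = max over allowed piece i of (p[i] + best[k−i]).
best[1] = 3
best[2] = 6  (first piece 1, then best[1]=3)
best[3] = 10
best[4] = 15
best[5] = 19
best[6] = 24
best[7] = 28
best[8] = 33
Best is to sell the whole 8-cm piece uncut for $33.

33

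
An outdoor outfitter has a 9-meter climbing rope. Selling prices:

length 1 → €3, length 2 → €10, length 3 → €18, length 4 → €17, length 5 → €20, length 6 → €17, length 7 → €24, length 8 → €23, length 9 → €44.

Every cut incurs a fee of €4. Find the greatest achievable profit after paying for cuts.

Consider every possible first cut. v[k] is the best of p[i]+v[k−i] over all sellable i≤k, charging 4 whenever i<k.
v[1] = 3
v[2] = 10
v[3] = 18
v[4] = 17  (first piece 1, then v[3]=18)
v[5] = 24  (first piece 2, then v[3]=18)
v[6] = 32  (first piece 3, then v[3]=18)
v[7] = 31  (first piece 1, then v[6]=32)
v[8] = 38  (first piece 2, then v[6]=32)
v[9] = 46  (first piece 3, then v[6]=32)
One optimal plan: pieces 3 + 3 + 3 (2 cuts) → €54 − €8 = €46.

46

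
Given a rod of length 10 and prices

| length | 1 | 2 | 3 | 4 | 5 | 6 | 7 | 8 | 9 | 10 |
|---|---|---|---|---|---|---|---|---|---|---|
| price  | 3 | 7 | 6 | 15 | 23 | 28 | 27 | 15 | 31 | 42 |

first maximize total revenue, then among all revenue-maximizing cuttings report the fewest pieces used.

Let r[k] be the best obtainable value from length k. For each k, try every first piece i and keep the best of price[i] + r[k−i].
r[1] = 3
r[2] = max(3+3, 7+0) = 7
r[3] = max(3+7, 7+3, 6+0) = 10
r[4] = max(3+10, 7+7, 6+3, 15+0) = 15
r[5] = max(3+15, 7+10, 6+7, 15+3, 23+0) = 23
r[6] = max(3+23, 7+15, 6+10, 15+7, 23+3, 28+0) = 28
r[7] = max(3+28, 7+23, 6+15, …, 28+3, 27+0) = 31
r[8] = max(3+31, 7+28, 6+23, …, 27+3, 15+0) = 35
r[9] = max(3+35, 7+31, 6+28, …, 15+3, 31+0) = 38
r[10] = max(3+38, 7+35, 6+31, …, 31+3, 42+0) = 46
Maximum revenue is 46.
Now minimize piece count subject to staying optimal: for each k, pieces[k] = 1 + min over i with p[i]+r[k−i]=r[k] of pieces[k−i].
pieces[7] = 2
pieces[8] = 2
pieces[9] = 2
pieces[10] = 2

2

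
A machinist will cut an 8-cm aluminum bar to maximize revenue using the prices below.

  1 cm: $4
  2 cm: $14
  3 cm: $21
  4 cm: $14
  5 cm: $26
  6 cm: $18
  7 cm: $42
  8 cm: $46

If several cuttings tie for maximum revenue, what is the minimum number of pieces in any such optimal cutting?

3

Build r[k] bottom-up: r[k] = max over allowed piece i of (p[i] + r[k−i]).
r[1] = 4
r[2] = max(4+4, 14+0) = 14
r[3] = max(4+14, 14+4, 21+0) = 21
r[4] = max(4+21, 14+14, 21+4, 14+0) = 28
r[5] = max(4+28, 14+21, 21+14, 14+4, 26+0) = 35
r[6] = max(4+35, 14+28, 21+21, 14+14, 26+4, 18+0) = 42
r[7] = max(4+42, 14+35, 21+28, …, 18+4, 42+0) = 49
r[8] = max(4+49, 14+42, 21+35, …, 42+4, 46+0) = 56
Maximum revenue is $56.
Now minimize piece count subject to staying optimal: for each k, pieces[k] = 1 + min over i with p[i]+r[k−i]=r[k] of pieces[k−i].
pieces[5] = 2
pieces[6] = 2
pieces[7] = 3
pieces[8] = 3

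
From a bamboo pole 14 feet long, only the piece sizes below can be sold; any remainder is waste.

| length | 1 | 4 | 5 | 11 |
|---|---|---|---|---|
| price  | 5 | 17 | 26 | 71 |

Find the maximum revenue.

86

Build r[k] bottom-up: r[k] = max over allowed piece i of (p[i] + r[k−i]).
r[1] = 5
r[2] = 10  (first piece 1, then r[1]=5)
r[3] = 15  (first piece 1, then r[2]=10)
r[4] = 20  (first piece 1, then r[3]=15)
r[5] = 26
r[6] = 31  (first piece 1, then r[5]=26)
r[7] = 36  (first piece 1, then r[6]=31)
r[8] = 41  (first piece 1, then r[7]=36)
r[9] = 46  (first piece 1, then r[8]=41)
r[10] = 52  (first piece 5, then r[5]=26)
r[11] = 71
r[12] = 76  (first piece 1, then r[11]=71)
r[13] = 81  (first piece 1, then r[12]=76)
r[14] = 86  (first piece 1, then r[13]=81)
One optimal cutting: 11 + 1 + 1 + 1 → $86.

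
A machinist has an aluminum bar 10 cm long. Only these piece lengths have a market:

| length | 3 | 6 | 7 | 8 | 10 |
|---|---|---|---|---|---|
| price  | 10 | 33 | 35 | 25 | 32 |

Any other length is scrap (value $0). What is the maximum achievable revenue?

45

Consider every possible first cut. r[k] is the best of p[i]+r[k−i] over all sellable i≤k.
r[1] = 0
r[2] = 0
r[3] = 10
r[4] = 10
r[5] = 10
r[6] = max(10+10, 33+0) = 33
r[7] = max(10+10, 33+0, 35+0) = 35
r[8] = max(10+10, 33+0, 35+0, 25+0) = 35
r[9] = max(10+33, 33+10, 35+0, 25+0) = 43
r[10] = max(10+35, 33+10, 35+10, 25+0, 32+0) = 45
One optimal cutting: 7 + 3 → $45.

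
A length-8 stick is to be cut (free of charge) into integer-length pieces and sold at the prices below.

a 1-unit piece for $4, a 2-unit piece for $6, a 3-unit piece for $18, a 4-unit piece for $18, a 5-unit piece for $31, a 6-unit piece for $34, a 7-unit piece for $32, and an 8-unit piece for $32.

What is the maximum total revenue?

49

Let v[k] be the best obtainable value from length k. For each k, try every first piece i and keep the best of price[i] + v[k−i].
v[1] = 4
v[2] = 8  (first piece 1, then v[1]=4)
v[3] = 18
v[4] = 22  (first piece 1, then v[3]=18)
v[5] = 31
v[6] = 36  (first piece 3, then v[3]=18)
v[7] = 40  (first piece 1, then v[6]=36)
v[8] = 49  (first piece 3, then v[5]=31)
One optimal cutting: 5 + 3 → $31 + $18 = $49.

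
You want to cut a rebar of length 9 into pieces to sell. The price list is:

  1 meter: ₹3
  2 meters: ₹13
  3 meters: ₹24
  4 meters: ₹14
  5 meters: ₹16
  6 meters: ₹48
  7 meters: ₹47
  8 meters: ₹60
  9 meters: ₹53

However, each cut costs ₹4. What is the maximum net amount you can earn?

68

Build net[k] bottom-up: net[k] = max over allowed piece i of (p[i] + net[k−i]) − 4 per cut.
net[1] = 3
net[2] = 13
net[3] = 24
net[4] = 23  (first piece 1, then net[3]=24)
net[5] = 33  (first piece 2, then net[3]=24)
net[6] = 48
net[7] = 47  (first piece 1, then net[6]=48)
net[8] = 60
net[9] = 68  (first piece 3, then net[6]=48)
One optimal plan: pieces 6 + 3 (1 cut) → ₹72 − ₹4 = ₹68.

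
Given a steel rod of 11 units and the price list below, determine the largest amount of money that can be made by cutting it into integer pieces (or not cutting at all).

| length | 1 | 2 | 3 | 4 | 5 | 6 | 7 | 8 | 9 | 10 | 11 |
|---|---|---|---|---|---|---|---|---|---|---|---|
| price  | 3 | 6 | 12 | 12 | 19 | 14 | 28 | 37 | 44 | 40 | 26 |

Build r[k] bottom-up: r[k] = max over allowed piece i of (p[i] + r[k−i]).
r[1] = 3
r[2] = 6  (first piece 1, then r[1]=3)
r[3] = 12
r[4] = 15  (first piece 1, then r[3]=12)
r[5] = 19
r[6] = 24  (first piece 3, then r[3]=12)
r[7] = 28
r[8] = 37
r[9] = 44
r[10] = 47  (first piece 1, then r[9]=44)
r[11] = 50  (first piece 1, then r[10]=47)
One optimal cutting: 9 + 1 + 1 → $44 + $3 + $3 = $50.

50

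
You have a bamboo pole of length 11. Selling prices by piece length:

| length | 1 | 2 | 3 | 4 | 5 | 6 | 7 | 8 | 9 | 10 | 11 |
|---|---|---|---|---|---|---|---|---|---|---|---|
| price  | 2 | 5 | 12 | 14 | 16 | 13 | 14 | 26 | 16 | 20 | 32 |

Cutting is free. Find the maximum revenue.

Consider every possible first cut. R[k] is the best of p[i]+R[k−i] over all sellable i≤k.
R[1] = 2
R[2] = max(2+2, 5+0) = 5
R[3] = max(2+5, 5+2, 12+0) = 12
R[4] = max(2+12, 5+5, 12+2, 14+0) = 14
R[5] = max(2+14, 5+12, 12+5, 14+2, 16+0) = 17
R[6] = max(2+17, 5+14, 12+12, 14+5, 16+2, 13+0) = 24
R[7] = max(2+24, 5+17, 12+14, …, 13+2, 14+0) = 26
R[8] = max(2+26, 5+24, 12+17, …, 14+2, 26+0) = 29
R[9] = max(2+29, 5+26, 12+24, …, 26+2, 16+0) = 36
R[10] = max(2+36, 5+29, 12+26, …, 16+2, 20+0) = 38
R[11] = max(2+38, 5+36, 12+29, …, 20+2, 32+0) = 41
One optimal cutting: 3 + 3 + 3 + 2 → $12 + $12 + $12 + $5 = $41.

41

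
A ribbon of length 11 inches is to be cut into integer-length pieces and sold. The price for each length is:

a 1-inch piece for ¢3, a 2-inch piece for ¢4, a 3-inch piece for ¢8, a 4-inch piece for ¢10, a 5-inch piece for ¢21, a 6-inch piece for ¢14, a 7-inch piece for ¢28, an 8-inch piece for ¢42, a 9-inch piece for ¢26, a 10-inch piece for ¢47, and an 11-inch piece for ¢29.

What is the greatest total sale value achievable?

Let v[k] be the best obtainable value from length k. For each k, try every first piece i and keep the best of price[i] + v[k−i].
v[1] = 3
v[2] = 6  (first piece 1, then v[1]=3)
v[3] = 9  (first piece 1, then v[2]=6)
v[4] = 12  (first piece 1, then v[3]=9)
v[5] = 21
v[6] = 24  (first piece 1, then v[5]=21)
v[7] = 28
v[8] = 42
v[9] = 45  (first piece 1, then v[8]=42)
v[10] = 48  (first piece 1, then v[9]=45)
v[11] = 51  (first piece 1, then v[10]=48)
One optimal cutting: 8 + 1 + 1 + 1 → ¢42 + ¢3 + ¢3 + ¢3 = ¢51.

51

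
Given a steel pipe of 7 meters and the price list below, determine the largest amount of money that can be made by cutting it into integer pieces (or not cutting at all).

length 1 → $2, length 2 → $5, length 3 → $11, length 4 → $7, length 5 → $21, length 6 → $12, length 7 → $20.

26

Build R[k] bottom-up: R[k] = max over allowed piece i of (p[i] + R[k−i]).
R[1] = 2
R[2] = 5
R[3] = 11
R[4] = 13  (first piece 1, then R[3]=11)
R[5] = 21
R[6] = 23  (first piece 1, then R[5]=21)
R[7] = 26  (first piece 2, then R[5]=21)
One optimal cutting: 5 + 2 → $21 + $5 = $26.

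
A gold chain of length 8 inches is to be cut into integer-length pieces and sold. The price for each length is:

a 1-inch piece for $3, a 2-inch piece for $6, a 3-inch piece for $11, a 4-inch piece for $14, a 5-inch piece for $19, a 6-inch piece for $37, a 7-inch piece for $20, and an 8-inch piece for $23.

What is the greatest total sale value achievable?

43

Consider every possible first cut. best[k] is the best of p[i]+best[k−i] over all sellable i≤k.
best[1] = 3
best[2] = max(3+3, 6+0) = 6
best[3] = max(3+6, 6+3, 11+0) = 11
best[4] = max(3+11, 6+6, 11+3, 14+0) = 14
best[5] = max(3+14, 6+11, 11+6, 14+3, 19+0) = 19
best[6] = max(3+19, 6+14, 11+11, 14+6, 19+3, 37+0) = 37
best[7] = max(3+37, 6+19, 11+14, …, 37+3, 20+0) = 40
best[8] = max(3+40, 6+37, 11+19, …, 20+3, 23+0) = 43
One optimal cutting: 6 + 1 + 1 → $37 + $3 + $3 = $43.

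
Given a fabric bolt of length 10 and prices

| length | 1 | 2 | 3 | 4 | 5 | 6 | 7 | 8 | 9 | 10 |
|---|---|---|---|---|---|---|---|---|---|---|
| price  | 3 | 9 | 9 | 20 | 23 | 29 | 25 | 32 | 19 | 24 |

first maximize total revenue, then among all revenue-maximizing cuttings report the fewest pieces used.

2

Consider every possible first cut. r[k] is the best of p[i]+r[k−i] over all sellable i≤k.
r[1] = 3
r[2] = max(3+3, 9+0) = 9
r[3] = max(3+9, 9+3, 9+0) = 12
r[4] = max(3+12, 9+9, 9+3, 20+0) = 20
r[5] = max(3+20, 9+12, 9+9, 20+3, 23+0) = 23
r[6] = max(3+23, 9+20, 9+12, 20+9, 23+3, 29+0) = 29
r[7] = max(3+29, 9+23, 9+20, …, 29+3, 25+0) = 32
r[8] = max(3+32, 9+29, 9+23, …, 25+3, 32+0) = 40
r[9] = max(3+40, 9+32, 9+29, …, 32+3, 19+0) = 43
r[10] = max(3+43, 9+40, 9+32, …, 19+3, 24+0) = 49
Maximum revenue is $49.
Now minimize piece count subject to staying optimal: for each k, pieces[k] = 1 + min over i with p[i]+r[k−i]=r[k] of pieces[k−i].
pieces[7] = 2
pieces[8] = 2
pieces[9] = 2
pieces[10] = 2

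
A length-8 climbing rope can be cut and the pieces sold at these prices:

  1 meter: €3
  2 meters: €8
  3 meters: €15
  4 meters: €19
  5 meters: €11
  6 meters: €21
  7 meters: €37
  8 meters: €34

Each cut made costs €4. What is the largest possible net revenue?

Consider every possible first cut. net[k] is the best of p[i]+net[k−i] over all sellable i≤k, charging 4 whenever i<k.
net[1] = 3
net[2] = 8
net[3] = 15
net[4] = 19
net[5] = 19  (first piece 2, then net[3]=15)
net[6] = 26  (first piece 3, then net[3]=15)
net[7] = 37
net[8] = 36  (first piece 1, then net[7]=37)
One optimal plan: pieces 7 + 1 (1 cut) → €40 − €4 = €36.

36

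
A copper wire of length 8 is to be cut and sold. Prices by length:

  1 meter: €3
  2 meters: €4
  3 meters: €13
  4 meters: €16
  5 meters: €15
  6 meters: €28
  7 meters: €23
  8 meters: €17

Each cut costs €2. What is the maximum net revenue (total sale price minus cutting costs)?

30

Build net[k] bottom-up: net[k] = max over allowed piece i of (p[i] + net[k−i]) − 2 per cut.
net[1] = 3
net[2] = 4  (first piece 1, then net[1]=3)
net[3] = 13
net[4] = 16
net[5] = 17  (first piece 1, then net[4]=16)
net[6] = 28
net[7] = 29  (first piece 1, then net[6]=28)
net[8] = 30  (first piece 1, then net[7]=29)
One optimal plan: pieces 6 + 1 + 1 (2 cuts) → €34 − €4 = €30.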